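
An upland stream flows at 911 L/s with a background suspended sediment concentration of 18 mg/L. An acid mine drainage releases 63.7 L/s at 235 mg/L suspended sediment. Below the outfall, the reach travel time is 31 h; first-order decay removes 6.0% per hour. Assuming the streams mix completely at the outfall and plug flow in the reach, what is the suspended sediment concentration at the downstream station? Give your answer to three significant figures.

Mixed concentration C = ΣQC/ΣQ = (911.0·18.00 + 63.70·235.0) / 974.7 = 31370/974.7 = 32.18 mg/L.
6.0%/h lost → k = −ln(1 − 0.06) = 0.06188 h⁻¹.
After decay, C = 32.18 × e^(−kt) = 32.18 × 0.1469 = 4.727 mg/L.

4.73 mg/L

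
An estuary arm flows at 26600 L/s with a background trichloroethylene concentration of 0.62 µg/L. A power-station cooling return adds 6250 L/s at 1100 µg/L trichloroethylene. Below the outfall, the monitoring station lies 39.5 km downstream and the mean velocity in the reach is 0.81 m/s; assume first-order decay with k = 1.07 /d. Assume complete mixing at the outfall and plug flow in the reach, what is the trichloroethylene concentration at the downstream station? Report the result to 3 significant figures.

Mass balance: C = (26600·0.6200 + 6250·1100) / 32850 = 6891000/32850 = 209.8 µg/L.
Travel time t = 39.5·1000 / 0.81 = 48770 s = 13.55 h.
First-order decay: C = 209.8·exp(−k·t) = 209.8·0.5467 = 114.7 µg/L.

115 µg/L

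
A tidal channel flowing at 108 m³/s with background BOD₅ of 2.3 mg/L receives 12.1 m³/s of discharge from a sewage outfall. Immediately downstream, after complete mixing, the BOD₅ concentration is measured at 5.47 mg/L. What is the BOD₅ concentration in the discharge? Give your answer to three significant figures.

Mass balance: 108.0·2.300 + 12.10·Cₑ = 120.1·5.470
→ Cₑ = (120.1·5.470 − 108.0·2.300) / 12.10 = 33.76 mg/L.

33.8 mg/L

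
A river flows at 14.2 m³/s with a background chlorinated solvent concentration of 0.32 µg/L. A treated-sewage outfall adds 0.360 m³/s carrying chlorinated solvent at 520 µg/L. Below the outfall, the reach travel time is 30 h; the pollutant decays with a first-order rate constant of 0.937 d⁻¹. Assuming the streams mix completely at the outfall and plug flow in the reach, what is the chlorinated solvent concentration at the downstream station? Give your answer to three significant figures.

4.08 µg/L

Conservation of mass: C = (14.20·0.3200 + 0.3600·520.0) / 14.56 = 191.7/14.56 = 13.17 µg/L.
First-order decay: C = 13.17·exp(−k·t) = 13.17·0.3100 = 4.082 µg/L.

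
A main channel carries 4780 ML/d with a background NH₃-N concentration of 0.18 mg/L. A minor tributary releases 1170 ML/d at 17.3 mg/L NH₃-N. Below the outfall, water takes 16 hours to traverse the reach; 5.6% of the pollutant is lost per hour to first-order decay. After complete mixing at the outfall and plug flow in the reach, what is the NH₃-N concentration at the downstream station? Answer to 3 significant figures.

After mixing, C = (4780·0.1800 + 1170·17.30) / 5950 = 21100/5950 = 3.546 mg/L.
5.6%/h lost → k = −ln(1 − 0.056) = 0.05763 h⁻¹.
After decay, C = 3.546 × e^(−kt) = 3.546 × 0.3977 = 1.410 mg/L.

1.41 mg/L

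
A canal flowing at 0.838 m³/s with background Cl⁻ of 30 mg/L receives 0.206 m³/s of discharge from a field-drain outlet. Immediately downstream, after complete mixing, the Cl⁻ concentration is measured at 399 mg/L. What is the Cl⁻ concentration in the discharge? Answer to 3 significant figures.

1900 mg/L

Mass balance: 0.8380·30.00 + 0.2060·Cₑ = 1.044·399.0
→ Cₑ = (1.044·399.0 − 0.8380·30.00) / 0.2060 = 1900 mg/L.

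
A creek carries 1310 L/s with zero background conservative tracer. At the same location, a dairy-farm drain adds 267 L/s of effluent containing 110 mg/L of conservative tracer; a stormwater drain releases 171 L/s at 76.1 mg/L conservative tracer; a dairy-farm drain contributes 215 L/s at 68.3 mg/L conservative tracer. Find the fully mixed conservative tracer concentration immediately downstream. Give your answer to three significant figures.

Mass balance: C = (1310·0 + 267.0·110.0 + 171.0·76.10 + 215.0·68.30) / 1963 = 57070/1963 = 29.07 mg/L.

29.1 mg/L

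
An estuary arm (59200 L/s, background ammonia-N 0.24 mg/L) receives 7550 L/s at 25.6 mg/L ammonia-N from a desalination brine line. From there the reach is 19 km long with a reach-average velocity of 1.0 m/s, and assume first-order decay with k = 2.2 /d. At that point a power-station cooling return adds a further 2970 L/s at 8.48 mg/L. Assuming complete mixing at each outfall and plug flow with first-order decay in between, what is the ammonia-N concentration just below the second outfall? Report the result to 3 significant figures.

2.20 mg/L

Conservation of mass: C = (59200·0.2400 + 7550·25.60) / 66750 = 207500/66750 = 3.108 mg/L; combined flow 66750 L/s.
Travel time t = 19·1000 / 1.0 = 19000 s = 5.278 h.
Decay over the reach: 3.108·exp(−kt) = 3.108·0.6164 = 1.916 mg/L.
Second outfall: C = (66750·1.916 + 2970·8.480)/69720 = 2.196 mg/L.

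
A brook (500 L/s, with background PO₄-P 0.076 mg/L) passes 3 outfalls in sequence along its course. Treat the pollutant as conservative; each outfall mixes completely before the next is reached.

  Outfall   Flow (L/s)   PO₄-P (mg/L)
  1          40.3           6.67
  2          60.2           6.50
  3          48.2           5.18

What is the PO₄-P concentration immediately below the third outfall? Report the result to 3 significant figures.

Outfall 1: combined Q = 540.3 L/s; C = (500.0·0.07600 + 40.30·6.670)/540.3 = 0.5678 mg/L.
Outfall 2: combined Q = 600.5 L/s; C = (540.3·0.5678 + 60.20·6.500)/600.5 = 1.163 mg/L.
Outfall 3: combined Q = 648.7 L/s; C = (600.5·1.163 + 48.20·5.180)/648.7 = 1.461 mg/L.

1.46 mg/L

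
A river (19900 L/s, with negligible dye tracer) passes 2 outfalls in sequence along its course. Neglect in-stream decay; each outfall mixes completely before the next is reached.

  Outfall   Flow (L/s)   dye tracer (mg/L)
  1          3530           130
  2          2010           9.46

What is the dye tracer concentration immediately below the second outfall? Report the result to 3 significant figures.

Outfall 1: combined Q = 23430 L/s; C = (19900·0 + 3530·130.0)/23430 = 19.59 mg/L.
Outfall 2: combined Q = 25440 L/s; C = (23430·19.59 + 2010·9.460)/25440 = 18.79 mg/L.

18.8 mg/L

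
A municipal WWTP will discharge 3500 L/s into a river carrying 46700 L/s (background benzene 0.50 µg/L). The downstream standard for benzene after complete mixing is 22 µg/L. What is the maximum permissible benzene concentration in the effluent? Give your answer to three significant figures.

309 µg/L

At the limit, (Qr·Cr + Qe·Cₑ)/(Qr + Qe) = 22:
Cₑ = (50200·22 − 46700·0.5000) / 3500 = 308.9 µg/L.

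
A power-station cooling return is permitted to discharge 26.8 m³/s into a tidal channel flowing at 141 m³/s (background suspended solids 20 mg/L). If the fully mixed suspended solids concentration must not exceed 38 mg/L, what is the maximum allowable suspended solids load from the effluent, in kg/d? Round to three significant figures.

Mass balance at the limit: 141.0·20.00 + 26.80·Cₑ = 167.8·38 → Cₑ = 132.7 mg/L.
Load = 26.80 m³/s × 132.7 g/m³ × 86 400 s/d = 307300 kg/d.

307000 kg/d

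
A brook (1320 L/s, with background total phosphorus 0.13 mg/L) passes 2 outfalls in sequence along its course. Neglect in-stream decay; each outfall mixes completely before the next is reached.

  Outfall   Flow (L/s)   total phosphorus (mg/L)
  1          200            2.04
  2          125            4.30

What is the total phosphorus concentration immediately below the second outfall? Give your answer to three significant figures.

Outfall 1: combined Q = 1520 L/s; C = (1320·0.1300 + 200.0·2.040)/1520 = 0.3813 mg/L.
Outfall 2: combined Q = 1645 L/s; C = (1520·0.3813 + 125.0·4.300)/1645 = 0.6791 mg/L.

0.679 mg/L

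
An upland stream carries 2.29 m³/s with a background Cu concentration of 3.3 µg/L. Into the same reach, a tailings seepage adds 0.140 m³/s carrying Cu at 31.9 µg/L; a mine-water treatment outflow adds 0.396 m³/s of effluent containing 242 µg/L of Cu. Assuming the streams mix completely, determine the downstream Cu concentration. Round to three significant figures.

38.2 µg/L

Flow-weighted average: C = (2.290·3.300 + 0.1400·31.90 + 0.3960·242.0) / 2.826 = 107.9/2.826 = 38.17 µg/L.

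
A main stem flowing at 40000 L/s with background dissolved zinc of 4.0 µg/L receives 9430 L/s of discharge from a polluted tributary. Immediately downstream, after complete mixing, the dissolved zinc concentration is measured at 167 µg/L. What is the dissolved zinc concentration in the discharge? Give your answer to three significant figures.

Mass balance: 40000·4.000 + 9430·Cₑ = 49430·167.0
→ Cₑ = (49430·167.0 − 40000·4.000) / 9430 = 858.4 µg/L.

858 µg/L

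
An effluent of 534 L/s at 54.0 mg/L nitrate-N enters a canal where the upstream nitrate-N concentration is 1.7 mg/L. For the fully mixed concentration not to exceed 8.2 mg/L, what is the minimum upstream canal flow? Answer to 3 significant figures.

Set C_mix = 8.2: (Q·1.700 + 534.0·54.00) / (Q + 534.0) = 8.2
→ Q = 534.0·(54.00 − 8.2)/(8.2 − 1.700) = 3763 L/s.

3760 L/s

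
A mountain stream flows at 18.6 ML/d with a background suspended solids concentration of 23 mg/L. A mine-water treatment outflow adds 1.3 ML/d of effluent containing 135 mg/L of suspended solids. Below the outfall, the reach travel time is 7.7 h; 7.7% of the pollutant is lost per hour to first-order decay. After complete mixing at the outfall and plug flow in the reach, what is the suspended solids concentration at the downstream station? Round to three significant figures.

16.4 mg/L

Flow-weighted average: C = (18.60·23.00 + 1.300·135.0) / 19.90 = 603.3/19.90 = 30.32 mg/L.
7.7%/h lost → k = −ln(1 − 0.077) = 0.08013 h⁻¹.
Decay over the reach: 30.32·exp(−kt) = 30.32·0.5396 = 16.36 mg/L.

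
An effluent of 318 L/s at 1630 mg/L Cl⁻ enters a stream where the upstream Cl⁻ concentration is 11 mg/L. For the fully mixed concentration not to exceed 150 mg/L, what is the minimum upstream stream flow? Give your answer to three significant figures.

3390 L/s

Set C_mix = 150: (Q·11.00 + 318.0·1630) / (Q + 318.0) = 150
→ Q = 318.0·(1630 − 150)/(150 − 11.00) = 3386 L/s.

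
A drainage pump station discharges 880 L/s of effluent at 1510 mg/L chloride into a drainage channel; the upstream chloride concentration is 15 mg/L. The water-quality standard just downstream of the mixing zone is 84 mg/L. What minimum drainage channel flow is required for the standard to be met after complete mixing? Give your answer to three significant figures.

Set C_mix = 84: (Q·15.00 + 880.0·1510) / (Q + 880.0) = 84
→ Q = 880.0·(1510 − 84)/(84 − 15.00) = 18190 L/s.

18200 L/s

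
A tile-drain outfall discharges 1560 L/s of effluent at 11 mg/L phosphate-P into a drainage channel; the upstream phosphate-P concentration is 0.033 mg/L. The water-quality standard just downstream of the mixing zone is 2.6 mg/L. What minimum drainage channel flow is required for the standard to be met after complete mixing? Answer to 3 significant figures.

5100 L/s

Set C_mix = 2.6: (Q·0.03300 + 1560·11.00) / (Q + 1560) = 2.6
→ Q = 1560·(11.00 − 2.6)/(2.6 − 0.03300) = 5105 L/s.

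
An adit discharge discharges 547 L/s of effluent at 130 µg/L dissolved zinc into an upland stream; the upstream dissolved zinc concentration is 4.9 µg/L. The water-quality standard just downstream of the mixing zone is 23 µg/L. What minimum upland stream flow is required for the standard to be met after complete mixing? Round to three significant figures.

Set C_mix = 23: (Q·4.900 + 547.0·130.0) / (Q + 547.0) = 23
→ Q = 547.0·(130.0 − 23)/(23 − 4.900) = 3234 L/s.

3230 L/s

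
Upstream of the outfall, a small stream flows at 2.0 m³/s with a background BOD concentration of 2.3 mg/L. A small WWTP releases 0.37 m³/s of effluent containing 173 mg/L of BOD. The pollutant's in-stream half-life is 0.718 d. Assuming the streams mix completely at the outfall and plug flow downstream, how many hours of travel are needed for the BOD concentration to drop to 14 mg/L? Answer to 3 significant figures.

18.1 h

Conservation of mass: C = (2.000·2.300 + 0.3700·173.0) / 2.370 = 68.61/2.370 = 28.95 mg/L.
Half-life 0.718 d → k = ln 2 / 0.718 = 0.9654 d⁻¹.
28.95·exp(−k·t) = 14 → t = ln(28.95/14)/k = 65020 s = 18.06 h.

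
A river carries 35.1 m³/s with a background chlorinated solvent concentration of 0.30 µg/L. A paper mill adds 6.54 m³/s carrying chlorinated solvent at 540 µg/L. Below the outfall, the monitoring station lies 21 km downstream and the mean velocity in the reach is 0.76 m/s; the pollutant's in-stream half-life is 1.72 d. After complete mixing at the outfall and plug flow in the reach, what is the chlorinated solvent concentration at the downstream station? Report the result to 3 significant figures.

74.8 µg/L

Flow-weighted average: C = (35.10·0.3000 + 6.540·540.0) / 41.64 = 3542/41.64 = 85.07 µg/L.
Travel time t = 21·1000 / 0.76 = 27630 s = 7.675 h.
Half-life 1.72 d → k = ln 2 / 1.72 = 0.4030 d⁻¹.
Decay over the reach: 85.07·exp(−kt) = 85.07·0.8791 = 74.78 µg/L.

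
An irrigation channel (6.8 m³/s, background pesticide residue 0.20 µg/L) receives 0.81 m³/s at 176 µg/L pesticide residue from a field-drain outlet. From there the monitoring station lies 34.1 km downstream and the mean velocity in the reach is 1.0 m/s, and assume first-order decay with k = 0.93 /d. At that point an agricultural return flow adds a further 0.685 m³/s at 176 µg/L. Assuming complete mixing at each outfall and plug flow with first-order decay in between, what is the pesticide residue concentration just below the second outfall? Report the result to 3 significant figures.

26.6 µg/L

After mixing, C = (6.800·0.2000 + 0.8100·176.0) / 7.610 = 143.9/7.610 = 18.91 µg/L; combined flow 7.610 m³/s.
Travel time t = 34.1·1000 / 1.0 = 34100 s = 9.472 h.
Decay over the reach: 18.91·exp(−kt) = 18.91·0.6928 = 13.10 µg/L.
Second outfall: C = (7.610·13.10 + 0.6850·176.0)/8.295 = 26.55 µg/L.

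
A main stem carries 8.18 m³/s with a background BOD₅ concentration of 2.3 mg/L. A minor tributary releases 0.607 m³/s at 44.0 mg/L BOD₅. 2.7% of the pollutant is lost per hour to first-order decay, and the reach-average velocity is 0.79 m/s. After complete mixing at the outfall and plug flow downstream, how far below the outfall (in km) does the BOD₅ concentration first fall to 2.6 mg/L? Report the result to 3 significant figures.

Mass balance: C = (8.180·2.300 + 0.6070·44.00) / 8.787 = 45.52/8.787 = 5.181 mg/L.
2.7%/h lost → k = −ln(1 − 0.027) = 0.02737 h⁻¹.
Set 5.181·exp(−k·t) = 2.6 → t = ln(5.181/2.6)/k = 90670 s = 25.19 h.
Distance = v·t = 0.79·90670 = 71630 m = 71.63 km.

71.6 km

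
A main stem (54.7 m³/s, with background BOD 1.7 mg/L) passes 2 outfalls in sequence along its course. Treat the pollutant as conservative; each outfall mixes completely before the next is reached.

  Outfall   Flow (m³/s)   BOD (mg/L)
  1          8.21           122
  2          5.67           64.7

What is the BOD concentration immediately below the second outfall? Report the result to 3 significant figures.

21.3 mg/L

After outfall 1: Q = 54.70 + 8.210 = 62.91 m³/s; C = (54.70·1.700 + 8.210·122.0)/62.91 = 17.40 mg/L.
After outfall 2: Q = 62.91 + 5.670 = 68.58 m³/s; C = (62.91·17.40 + 5.670·64.70)/68.58 = 21.31 mg/L.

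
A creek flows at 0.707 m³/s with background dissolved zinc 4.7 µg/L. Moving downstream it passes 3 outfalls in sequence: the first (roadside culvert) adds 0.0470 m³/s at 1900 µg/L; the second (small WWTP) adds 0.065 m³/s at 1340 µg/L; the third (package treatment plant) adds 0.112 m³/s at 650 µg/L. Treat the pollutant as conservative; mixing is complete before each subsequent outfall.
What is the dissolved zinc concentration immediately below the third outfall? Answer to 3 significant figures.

271 µg/L

After outfall 1: Q = 0.7070 + 0.04700 = 0.7540 m³/s; C = (0.7070·4.700 + 0.04700·1900)/0.7540 = 122.8 µg/L.
After outfall 2: Q = 0.7540 + 0.06500 = 0.8190 m³/s; C = (0.7540·122.8 + 0.06500·1340)/0.8190 = 219.4 µg/L.
After outfall 3: Q = 0.8190 + 0.1120 = 0.9310 m³/s; C = (0.8190·219.4 + 0.1120·650.0)/0.9310 = 271.2 µg/L.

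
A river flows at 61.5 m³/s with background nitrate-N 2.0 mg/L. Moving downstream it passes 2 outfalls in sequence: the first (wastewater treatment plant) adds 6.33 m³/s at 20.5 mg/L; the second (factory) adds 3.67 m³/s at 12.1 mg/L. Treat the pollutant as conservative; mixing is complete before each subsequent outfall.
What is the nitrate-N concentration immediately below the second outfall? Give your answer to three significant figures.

After outfall 1: Q = 61.50 + 6.330 = 67.83 m³/s; C = (61.50·2.000 + 6.330·20.50)/67.83 = 3.726 mg/L.
After outfall 2: Q = 67.83 + 3.670 = 71.50 m³/s; C = (67.83·3.726 + 3.670·12.10)/71.50 = 4.156 mg/L.

4.16 mg/L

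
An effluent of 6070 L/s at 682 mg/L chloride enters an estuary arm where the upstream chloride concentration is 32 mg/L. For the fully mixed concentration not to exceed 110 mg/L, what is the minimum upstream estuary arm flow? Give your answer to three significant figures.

44500 L/s

Set C_mix = 110: (Q·32.00 + 6070·682.0) / (Q + 6070) = 110
→ Q = 6070·(682.0 − 110)/(110 − 32.00) = 44510 L/s.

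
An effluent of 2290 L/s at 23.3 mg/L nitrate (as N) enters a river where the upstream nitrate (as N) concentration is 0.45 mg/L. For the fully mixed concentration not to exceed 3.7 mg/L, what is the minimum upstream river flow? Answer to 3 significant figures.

13800 L/s

Set C_mix = 3.7: (Q·0.4500 + 2290·23.30) / (Q + 2290) = 3.7
→ Q = 2290·(23.30 − 3.7)/(3.7 − 0.4500) = 13810 L/s.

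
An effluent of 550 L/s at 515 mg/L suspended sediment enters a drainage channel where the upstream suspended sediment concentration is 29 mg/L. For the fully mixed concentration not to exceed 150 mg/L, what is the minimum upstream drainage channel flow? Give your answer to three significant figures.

Set C_mix = 150: (Q·29.00 + 550.0·515.0) / (Q + 550.0) = 150
→ Q = 550.0·(515.0 − 150)/(150 − 29.00) = 1659 L/s.

1660 L/s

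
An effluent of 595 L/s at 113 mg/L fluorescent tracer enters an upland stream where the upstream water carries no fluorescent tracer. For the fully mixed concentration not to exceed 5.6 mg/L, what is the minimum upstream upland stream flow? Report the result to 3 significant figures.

11400 L/s

Set C_mix = 5.6: (Q·0 + 595.0·113.0) / (Q + 595.0) = 5.6
→ Q = 595.0·(113.0 − 5.6)/(5.6 − 0) = 11410 L/s.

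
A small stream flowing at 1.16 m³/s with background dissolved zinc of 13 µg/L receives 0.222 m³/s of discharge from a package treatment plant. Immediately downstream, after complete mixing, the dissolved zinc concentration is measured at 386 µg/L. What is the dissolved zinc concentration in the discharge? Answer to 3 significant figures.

Mass balance: 1.160·13.00 + 0.2220·Cₑ = 1.382·386.0
→ Cₑ = (1.382·386.0 − 1.160·13.00) / 0.2220 = 2335 µg/L.

2340 µg/L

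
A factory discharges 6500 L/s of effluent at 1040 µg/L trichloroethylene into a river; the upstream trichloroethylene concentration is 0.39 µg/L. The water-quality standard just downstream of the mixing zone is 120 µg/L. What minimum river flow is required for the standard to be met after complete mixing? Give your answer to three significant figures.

50000 L/s

Set C_mix = 120: (Q·0.3900 + 6500·1040) / (Q + 6500) = 120
→ Q = 6500·(1040 − 120)/(120 − 0.3900) = 50000 L/s.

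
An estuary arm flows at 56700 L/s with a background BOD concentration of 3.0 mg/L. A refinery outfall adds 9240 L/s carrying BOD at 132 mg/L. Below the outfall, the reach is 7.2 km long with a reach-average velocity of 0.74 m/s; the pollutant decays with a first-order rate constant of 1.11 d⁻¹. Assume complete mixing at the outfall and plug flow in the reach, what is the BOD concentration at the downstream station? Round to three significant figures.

18.6 mg/L

After mixing, C = (56700·3.000 + 9240·132.0) / 65940 = 1390000/65940 = 21.08 mg/L.
Travel time t = 7.2·1000 / 0.74 = 9730 s = 2.703 h.
Applying C = C₀e^(−kt): 21.08 × 0.8825 = 18.60 mg/L.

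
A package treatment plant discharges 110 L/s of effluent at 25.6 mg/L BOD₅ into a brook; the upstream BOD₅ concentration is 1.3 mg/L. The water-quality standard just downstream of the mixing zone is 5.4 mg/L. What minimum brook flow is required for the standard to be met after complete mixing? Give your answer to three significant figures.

542 L/s

Set C_mix = 5.4: (Q·1.300 + 110.0·25.60) / (Q + 110.0) = 5.4
→ Q = 110.0·(25.60 − 5.4)/(5.4 − 1.300) = 542.0 L/s.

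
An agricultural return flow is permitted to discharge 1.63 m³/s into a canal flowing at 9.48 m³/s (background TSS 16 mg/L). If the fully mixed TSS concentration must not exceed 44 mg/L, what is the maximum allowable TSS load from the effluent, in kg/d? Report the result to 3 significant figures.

Mass balance at the limit: 9.480·16.00 + 1.630·Cₑ = 11.11·44 → Cₑ = 206.8 mg/L.
Load = 1.630 m³/s × 206.8 g/m³ × 86 400 s/d = 29130 kg/d.

29100 kg/d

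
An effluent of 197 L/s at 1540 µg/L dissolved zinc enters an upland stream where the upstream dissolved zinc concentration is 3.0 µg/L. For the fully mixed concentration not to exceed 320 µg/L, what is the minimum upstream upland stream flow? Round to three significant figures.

Set C_mix = 320: (Q·3.000 + 197.0·1540) / (Q + 197.0) = 320
→ Q = 197.0·(1540 − 320)/(320 − 3.000) = 758.2 L/s.

758 L/s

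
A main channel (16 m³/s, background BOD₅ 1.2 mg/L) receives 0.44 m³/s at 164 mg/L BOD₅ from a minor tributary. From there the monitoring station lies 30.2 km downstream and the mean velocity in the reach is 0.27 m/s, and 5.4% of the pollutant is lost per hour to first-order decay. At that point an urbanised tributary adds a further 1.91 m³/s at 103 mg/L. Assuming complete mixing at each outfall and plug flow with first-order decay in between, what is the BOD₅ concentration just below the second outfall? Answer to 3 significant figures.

After mixing, C = (16.00·1.200 + 0.4400·164.0) / 16.44 = 91.36/16.44 = 5.557 mg/L; combined flow 16.44 m³/s.
Travel time t = 30.2·1000 / 0.27 = 111900 s = 31.07 h.
5.4%/h lost → k = −ln(1 − 0.054) = 0.05551 h⁻¹.
Decay over the reach: 5.557·exp(−kt) = 5.557·0.1782 = 0.9904 mg/L.
At the second outfall, C = (16.44·0.9904 + 1.910·103.0) / (16.44 + 1.910) = 11.61 mg/L.

11.6 mg/L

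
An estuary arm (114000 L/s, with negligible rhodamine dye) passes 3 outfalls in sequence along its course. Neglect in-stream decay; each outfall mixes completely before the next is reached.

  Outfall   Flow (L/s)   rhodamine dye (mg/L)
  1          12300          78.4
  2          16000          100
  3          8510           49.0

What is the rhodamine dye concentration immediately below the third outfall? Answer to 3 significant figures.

Outfall 1: combined Q = 126300 L/s; C = (114000·0 + 12300·78.40)/126300 = 7.635 mg/L.
Outfall 2: combined Q = 142300 L/s; C = (126300·7.635 + 16000·100.0)/142300 = 18.02 mg/L.
Outfall 3: combined Q = 150800 L/s; C = (142300·18.02 + 8510·49.00)/150800 = 19.77 mg/L.

19.8 mg/L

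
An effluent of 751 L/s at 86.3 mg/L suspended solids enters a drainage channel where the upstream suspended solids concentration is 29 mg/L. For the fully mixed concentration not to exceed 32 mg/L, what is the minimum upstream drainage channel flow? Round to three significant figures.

13600 L/s

Set C_mix = 32: (Q·29.00 + 751.0·86.30) / (Q + 751.0) = 32
→ Q = 751.0·(86.30 − 32)/(32 − 29.00) = 13590 L/s.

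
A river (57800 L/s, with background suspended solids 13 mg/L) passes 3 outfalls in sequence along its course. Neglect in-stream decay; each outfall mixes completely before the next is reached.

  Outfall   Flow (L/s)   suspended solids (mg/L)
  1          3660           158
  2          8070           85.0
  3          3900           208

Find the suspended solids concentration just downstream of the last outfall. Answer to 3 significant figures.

Below outfall 1: Q → 61460 L/s, C = (57800·13.00 + 3660·158.0)/61460 = 21.63 mg/L.
Below outfall 2: Q → 69530 L/s, C = (61460·21.63 + 8070·85.00)/69530 = 28.99 mg/L.
Below outfall 3: Q → 73430 L/s, C = (69530·28.99 + 3900·208.0)/73430 = 38.50 mg/L.

38.5 mg/L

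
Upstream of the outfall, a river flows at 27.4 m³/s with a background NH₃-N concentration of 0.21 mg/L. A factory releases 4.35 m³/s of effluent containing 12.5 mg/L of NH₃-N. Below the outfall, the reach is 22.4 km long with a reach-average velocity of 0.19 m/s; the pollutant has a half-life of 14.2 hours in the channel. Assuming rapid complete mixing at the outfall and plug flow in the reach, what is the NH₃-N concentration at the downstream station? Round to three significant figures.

0.383 mg/L

Mass balance: C = (27.40·0.2100 + 4.350·12.50) / 31.75 = 60.13/31.75 = 1.894 mg/L.
Travel time t = 22.4·1000 / 0.19 = 117900 s = 32.75 h.
Half-life 14.2 h → k = ln 2 / 14.2 = 0.04881 h⁻¹ = 1.172 d⁻¹.
After decay, C = 1.894 × e^(−kt) = 1.894 × 0.2022 = 0.3829 mg/L.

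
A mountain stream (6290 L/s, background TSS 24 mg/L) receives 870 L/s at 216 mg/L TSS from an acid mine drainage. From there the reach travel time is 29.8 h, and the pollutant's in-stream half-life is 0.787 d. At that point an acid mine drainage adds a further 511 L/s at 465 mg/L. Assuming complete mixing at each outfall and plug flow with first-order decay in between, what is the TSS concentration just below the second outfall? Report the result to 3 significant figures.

45.8 mg/L

After mixing, C = (6290·24.00 + 870.0·216.0) / 7160 = 338900/7160 = 47.33 mg/L; combined flow 7160 L/s.
Half-life 0.787 d → k = ln 2 / 0.787 = 0.8807 d⁻¹.
After decay, C = 47.33 × e^(−kt) = 47.33 × 0.3350 = 15.86 mg/L.
Second outfall: C = (7160·15.86 + 511.0·465.0)/7671 = 45.78 mg/L.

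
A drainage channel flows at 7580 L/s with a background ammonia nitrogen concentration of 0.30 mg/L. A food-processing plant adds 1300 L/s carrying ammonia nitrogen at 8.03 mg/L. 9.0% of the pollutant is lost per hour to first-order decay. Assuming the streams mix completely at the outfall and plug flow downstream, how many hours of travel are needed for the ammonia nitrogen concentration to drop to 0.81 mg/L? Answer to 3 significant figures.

6.04 h

Flow-weighted average: C = (7580·0.3000 + 1300·8.030) / 8880 = 12710/8880 = 1.432 mg/L.
9.0%/h lost → k = −ln(1 − 0.09) = 0.09431 h⁻¹.
1.432·exp(−k·t) = 0.81 → t = ln(1.432/0.81)/k = 21740 s = 6.039 h.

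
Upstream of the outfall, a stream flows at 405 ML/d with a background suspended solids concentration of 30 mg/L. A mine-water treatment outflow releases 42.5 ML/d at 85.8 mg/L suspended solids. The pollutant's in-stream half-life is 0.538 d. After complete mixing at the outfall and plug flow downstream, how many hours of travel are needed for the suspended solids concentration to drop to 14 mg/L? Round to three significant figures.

Flow-weighted average: C = (405.0·30.00 + 42.50·85.80) / 447.5 = 15800/447.5 = 35.30 mg/L.
Half-life 0.538 d → k = ln 2 / 0.538 = 1.288 d⁻¹.
35.30·exp(−k·t) = 14 → t = ln(35.30/14)/k = 62020 s = 17.23 h.

17.2 h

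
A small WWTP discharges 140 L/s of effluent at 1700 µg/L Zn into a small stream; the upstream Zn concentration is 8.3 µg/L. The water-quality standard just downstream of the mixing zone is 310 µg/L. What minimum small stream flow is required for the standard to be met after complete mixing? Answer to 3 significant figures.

Set C_mix = 310: (Q·8.300 + 140.0·1700) / (Q + 140.0) = 310
→ Q = 140.0·(1700 − 310)/(310 − 8.300) = 645.0 L/s.

645 L/s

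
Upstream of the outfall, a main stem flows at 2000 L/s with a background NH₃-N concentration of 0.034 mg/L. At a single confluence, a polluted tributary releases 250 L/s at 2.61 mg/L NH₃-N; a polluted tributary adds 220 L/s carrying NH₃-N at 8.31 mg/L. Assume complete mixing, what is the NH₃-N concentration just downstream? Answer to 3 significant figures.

After mixing, C = (2000·0.03400 + 250.0·2.610 + 220.0·8.310) / 2470 = 2549/2470 = 1.032 mg/L.

1.03 mg/L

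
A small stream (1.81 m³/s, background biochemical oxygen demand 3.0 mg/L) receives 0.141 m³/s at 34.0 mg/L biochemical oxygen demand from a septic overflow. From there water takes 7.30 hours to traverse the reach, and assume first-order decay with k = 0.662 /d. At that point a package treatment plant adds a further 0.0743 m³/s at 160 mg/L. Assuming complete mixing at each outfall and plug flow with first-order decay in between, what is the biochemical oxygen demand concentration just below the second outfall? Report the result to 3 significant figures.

Mixed concentration C = ΣQC/ΣQ = (1.810·3.000 + 0.1410·34.00) / 1.951 = 10.22/1.951 = 5.240 mg/L; combined flow 1.951 m³/s.
Decay over the reach: 5.240·exp(−kt) = 5.240·0.8176 = 4.285 mg/L.
Second outfall: C = (1.951·4.285 + 0.07430·160.0)/2.025 = 9.997 mg/L.

10.0 mg/L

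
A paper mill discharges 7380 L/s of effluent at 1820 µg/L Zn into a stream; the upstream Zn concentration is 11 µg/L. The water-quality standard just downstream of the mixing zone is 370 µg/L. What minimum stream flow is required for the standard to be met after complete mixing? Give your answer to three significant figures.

Set C_mix = 370: (Q·11.00 + 7380·1820) / (Q + 7380) = 370
→ Q = 7380·(1820 − 370)/(370 − 11.00) = 29810 L/s.

29800 L/s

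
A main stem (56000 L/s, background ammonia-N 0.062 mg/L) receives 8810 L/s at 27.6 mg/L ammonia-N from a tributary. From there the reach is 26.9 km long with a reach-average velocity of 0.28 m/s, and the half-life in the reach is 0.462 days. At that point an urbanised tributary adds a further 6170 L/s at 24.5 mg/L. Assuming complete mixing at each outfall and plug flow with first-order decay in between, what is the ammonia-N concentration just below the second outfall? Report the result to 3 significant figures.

2.78 mg/L

After mixing, C = (56000·0.06200 + 8810·27.60) / 64810 = 246600/64810 = 3.805 mg/L; combined flow 64810 L/s.
Travel time t = 26.9·1000 / 0.28 = 96070 s = 26.69 h.
Half-life 0.462 d → k = ln 2 / 0.462 = 1.500 d⁻¹.
Decay over the reach: 3.805·exp(−kt) = 3.805·0.1886 = 0.7176 mg/L.
At the second outfall, C = (64810·0.7176 + 6170·24.50) / (64810 + 6170) = 2.785 mg/L.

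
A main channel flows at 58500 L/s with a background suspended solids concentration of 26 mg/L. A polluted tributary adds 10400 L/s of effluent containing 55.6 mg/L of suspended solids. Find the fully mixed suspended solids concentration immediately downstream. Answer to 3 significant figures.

Conservation of mass: C = (58500·26.00 + 10400·55.60) / 68900 = 2099000/68900 = 30.47 mg/L.

30.5 mg/L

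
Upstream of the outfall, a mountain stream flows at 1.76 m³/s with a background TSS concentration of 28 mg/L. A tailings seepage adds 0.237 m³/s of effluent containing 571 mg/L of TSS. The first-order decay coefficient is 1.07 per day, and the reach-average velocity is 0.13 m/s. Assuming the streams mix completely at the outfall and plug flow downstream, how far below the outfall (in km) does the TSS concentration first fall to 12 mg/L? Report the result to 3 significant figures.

Mixed concentration C = ΣQC/ΣQ = (1.760·28.00 + 0.2370·571.0) / 1.997 = 184.6/1.997 = 92.44 mg/L.
Set 92.44·exp(−k·t) = 12 → t = ln(92.44/12)/k = 164900 s = 45.79 h.
Distance = v·t = 0.13·164900 = 21430 m = 21.43 km.

21.4 km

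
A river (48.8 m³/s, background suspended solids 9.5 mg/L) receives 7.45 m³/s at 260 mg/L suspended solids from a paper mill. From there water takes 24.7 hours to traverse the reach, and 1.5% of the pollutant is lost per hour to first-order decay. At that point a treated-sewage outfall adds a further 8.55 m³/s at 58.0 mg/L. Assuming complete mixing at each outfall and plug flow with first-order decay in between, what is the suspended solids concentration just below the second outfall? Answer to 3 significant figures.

33.2 mg/L

Mixed concentration C = ΣQC/ΣQ = (48.80·9.500 + 7.450·260.0) / 56.25 = 2401/56.25 = 42.68 mg/L; combined flow 56.25 m³/s.
1.5%/h lost → k = −ln(1 − 0.015) = 0.01511 h⁻¹.
Applying C = C₀e^(−kt): 42.68 × 0.6885 = 29.38 mg/L.
At the second outfall, C = (56.25·29.38 + 8.550·58.00) / (56.25 + 8.550) = 33.16 mg/L.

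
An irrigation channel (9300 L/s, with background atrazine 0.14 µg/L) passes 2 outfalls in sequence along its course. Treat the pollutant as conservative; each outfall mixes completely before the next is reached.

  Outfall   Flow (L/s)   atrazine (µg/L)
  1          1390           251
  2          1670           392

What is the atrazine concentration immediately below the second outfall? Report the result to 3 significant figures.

81.3 µg/L

Outfall 1: combined Q = 10690 L/s; C = (9300·0.1400 + 1390·251.0)/10690 = 32.76 µg/L.
Outfall 2: combined Q = 12360 L/s; C = (10690·32.76 + 1670·392.0)/12360 = 81.30 µg/L.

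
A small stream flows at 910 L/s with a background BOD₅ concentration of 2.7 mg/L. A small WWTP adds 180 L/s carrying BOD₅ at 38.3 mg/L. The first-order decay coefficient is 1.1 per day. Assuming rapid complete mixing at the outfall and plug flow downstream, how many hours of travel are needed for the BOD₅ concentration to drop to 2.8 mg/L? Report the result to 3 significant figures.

24.4 h

Conservation of mass: C = (910.0·2.700 + 180.0·38.30) / 1090 = 9351/1090 = 8.579 mg/L.
8.579·exp(−k·t) = 2.8 → t = ln(8.579/2.8)/k = 87950 s = 24.43 h.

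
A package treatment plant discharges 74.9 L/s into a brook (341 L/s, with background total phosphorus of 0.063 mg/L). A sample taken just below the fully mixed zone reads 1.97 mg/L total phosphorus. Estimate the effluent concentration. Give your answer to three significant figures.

Mass balance: 341.0·0.06300 + 74.90·Cₑ = 415.9·1.970
→ Cₑ = (415.9·1.970 − 341.0·0.06300) / 74.90 = 10.65 mg/L.

10.7 mg/L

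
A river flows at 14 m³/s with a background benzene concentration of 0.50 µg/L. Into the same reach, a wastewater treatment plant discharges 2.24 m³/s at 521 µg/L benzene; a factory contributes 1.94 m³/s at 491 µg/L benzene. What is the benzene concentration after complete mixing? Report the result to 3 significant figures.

117 µg/L

Mixed concentration C = ΣQC/ΣQ = (14.00·0.5000 + 2.240·521.0 + 1.940·491.0) / 18.18 = 2127/18.18 = 117.0 µg/L.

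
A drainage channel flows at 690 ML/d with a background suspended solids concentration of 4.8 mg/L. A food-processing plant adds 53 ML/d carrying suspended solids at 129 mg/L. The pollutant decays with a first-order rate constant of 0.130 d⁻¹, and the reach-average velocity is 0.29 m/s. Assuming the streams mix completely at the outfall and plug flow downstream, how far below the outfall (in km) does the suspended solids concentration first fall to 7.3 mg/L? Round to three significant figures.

121 km

Mixed concentration C = ΣQC/ΣQ = (690.0·4.800 + 53.00·129.0) / 743.0 = 10150/743.0 = 13.66 mg/L.
Set 13.66·exp(−k·t) = 7.3 → t = ln(13.66/7.3)/k = 416400 s = 115.7 h.
Distance = v·t = 0.29·416400 = 120800 m = 120.8 km.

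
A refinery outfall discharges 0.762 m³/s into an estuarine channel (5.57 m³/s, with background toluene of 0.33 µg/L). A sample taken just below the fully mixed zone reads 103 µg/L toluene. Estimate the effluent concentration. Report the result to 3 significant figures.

Mass balance: 5.570·0.3300 + 0.7620·Cₑ = 6.332·103.0
→ Cₑ = (6.332·103.0 − 5.570·0.3300) / 0.7620 = 853.5 µg/L.

853 µg/L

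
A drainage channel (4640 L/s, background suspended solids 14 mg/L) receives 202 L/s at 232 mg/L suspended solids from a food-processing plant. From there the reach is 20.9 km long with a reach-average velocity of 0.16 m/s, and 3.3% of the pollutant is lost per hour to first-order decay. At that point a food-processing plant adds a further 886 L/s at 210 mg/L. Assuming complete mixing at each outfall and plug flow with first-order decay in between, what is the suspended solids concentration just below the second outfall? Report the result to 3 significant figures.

Mixed concentration C = ΣQC/ΣQ = (4640·14.00 + 202.0·232.0) / 4842 = 111800/4842 = 23.09 mg/L; combined flow 4842 L/s.
Travel time t = 20.9·1000 / 0.16 = 130600 s = 36.28 h.
3.3%/h lost → k = −ln(1 − 0.033) = 0.03356 h⁻¹.
First-order decay: C = 23.09·exp(−k·t) = 23.09·0.2959 = 6.835 mg/L.
Second outfall: C = (4842·6.835 + 886.0·210.0)/5728 = 38.26 mg/L.

38.3 mg/L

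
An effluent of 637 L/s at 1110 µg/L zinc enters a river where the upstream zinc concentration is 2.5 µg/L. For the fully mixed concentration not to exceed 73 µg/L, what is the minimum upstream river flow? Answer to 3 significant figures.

9370 L/s

Set C_mix = 73: (Q·2.500 + 637.0·1110) / (Q + 637.0) = 73
→ Q = 637.0·(1110 − 73)/(73 − 2.500) = 9370 L/s.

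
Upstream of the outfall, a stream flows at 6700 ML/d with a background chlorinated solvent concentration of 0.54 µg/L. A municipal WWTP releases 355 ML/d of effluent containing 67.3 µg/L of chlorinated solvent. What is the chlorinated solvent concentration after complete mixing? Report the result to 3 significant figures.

Mixed concentration C = ΣQC/ΣQ = (6700·0.5400 + 355.0·67.30) / 7055 = 27510/7055 = 3.899 µg/L.

3.90 µg/L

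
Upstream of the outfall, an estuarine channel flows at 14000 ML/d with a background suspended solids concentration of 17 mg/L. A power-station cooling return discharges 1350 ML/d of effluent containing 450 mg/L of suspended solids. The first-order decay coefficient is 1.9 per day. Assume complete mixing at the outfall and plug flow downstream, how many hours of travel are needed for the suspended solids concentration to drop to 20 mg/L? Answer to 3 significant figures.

Conservation of mass: C = (14000·17.00 + 1350·450.0) / 15350 = 845500/15350 = 55.08 mg/L.
55.08·exp(−k·t) = 20 → t = ln(55.08/20)/k = 46070 s = 12.80 h.

12.8 h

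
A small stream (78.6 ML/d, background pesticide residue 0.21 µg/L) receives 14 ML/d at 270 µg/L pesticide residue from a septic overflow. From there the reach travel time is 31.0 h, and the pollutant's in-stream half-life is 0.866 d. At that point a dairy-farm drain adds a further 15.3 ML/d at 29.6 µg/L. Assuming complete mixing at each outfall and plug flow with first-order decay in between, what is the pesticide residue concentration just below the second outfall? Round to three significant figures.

Conservation of mass: C = (78.60·0.2100 + 14.00·270.0) / 92.60 = 3797/92.60 = 41.00 µg/L; combined flow 92.60 ML/d.
Half-life 0.866 d → k = ln 2 / 0.866 = 0.8004 d⁻¹.
First-order decay: C = 41.00·exp(−k·t) = 41.00·0.3556 = 14.58 µg/L.
Second outfall: C = (92.60·14.58 + 15.30·29.60)/107.9 = 16.71 µg/L.

16.7 µg/L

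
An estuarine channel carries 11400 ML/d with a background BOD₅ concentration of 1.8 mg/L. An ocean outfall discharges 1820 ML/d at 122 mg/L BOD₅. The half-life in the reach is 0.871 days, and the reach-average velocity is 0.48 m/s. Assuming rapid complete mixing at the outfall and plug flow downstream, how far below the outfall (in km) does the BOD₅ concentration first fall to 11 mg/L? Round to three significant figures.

After mixing, C = (11400·1.800 + 1820·122.0) / 13220 = 242600/13220 = 18.35 mg/L.
Half-life 0.871 d → k = ln 2 / 0.871 = 0.7958 d⁻¹.
Set 18.35·exp(−k·t) = 11 → t = ln(18.35/11)/k = 55550 s = 15.43 h.
Distance = v·t = 0.48·55550 = 26660 m = 26.66 km.

26.7 km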